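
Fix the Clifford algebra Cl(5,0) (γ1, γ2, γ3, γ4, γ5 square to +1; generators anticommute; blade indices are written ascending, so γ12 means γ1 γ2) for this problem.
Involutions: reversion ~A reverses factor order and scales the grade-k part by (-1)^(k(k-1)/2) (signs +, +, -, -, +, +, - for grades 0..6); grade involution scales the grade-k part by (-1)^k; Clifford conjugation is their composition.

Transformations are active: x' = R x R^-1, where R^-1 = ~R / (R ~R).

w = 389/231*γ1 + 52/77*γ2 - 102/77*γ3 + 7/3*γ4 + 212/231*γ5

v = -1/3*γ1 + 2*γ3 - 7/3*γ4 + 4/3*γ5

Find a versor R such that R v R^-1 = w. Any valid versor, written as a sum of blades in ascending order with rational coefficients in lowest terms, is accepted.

A norm check does it: q(v) = q(w) = 34/3, hence R = v + w = 104/77*γ1 + 52/77*γ2 + 52/77*γ3 + 520/231*γ5 realises the map — parallel part kept, (v - w)/2 negated, v carried to w.
Answer: 104/77*γ1 + 52/77*γ2 + 52/77*γ3 + 520/231*γ5


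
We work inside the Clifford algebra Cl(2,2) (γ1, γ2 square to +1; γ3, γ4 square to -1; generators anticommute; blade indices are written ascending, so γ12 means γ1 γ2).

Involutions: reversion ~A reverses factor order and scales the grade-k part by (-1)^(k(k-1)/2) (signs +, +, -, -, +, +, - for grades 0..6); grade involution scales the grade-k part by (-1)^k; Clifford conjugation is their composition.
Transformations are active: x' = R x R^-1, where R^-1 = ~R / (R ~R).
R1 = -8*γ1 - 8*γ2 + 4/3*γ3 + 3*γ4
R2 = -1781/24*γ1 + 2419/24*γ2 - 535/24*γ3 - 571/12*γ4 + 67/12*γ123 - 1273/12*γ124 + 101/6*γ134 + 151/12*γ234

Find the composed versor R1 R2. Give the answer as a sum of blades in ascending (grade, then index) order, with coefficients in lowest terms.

Distribute over the terms of R1 (each basis-blade product reordered to ascending indices, repeated generators contracted through their squares):
(-8*γ1) R2 = 1781/3 - 2419/3*γ12 + 535/3*γ13 + 1142/3*γ14 - 134/3*γ23 + 2546/3*γ24 - 404/3*γ34 - 302/3*γ1234
(-8*γ2) R2 = -2419/3 - 1781/3*γ12 + 134/3*γ13 - 2546/3*γ14 + 535/3*γ23 + 1142/3*γ24 - 302/3*γ34 + 404/3*γ1234
(4/3*γ3) R2 = 535/18 - 67/9*γ12 + 1781/18*γ13 + 202/9*γ14 - 2419/18*γ23 + 151/9*γ24 - 571/9*γ34 - 1273/9*γ1234
(3*γ4) R2 = 571/4 + 1273/4*γ12 - 101/2*γ13 + 1781/8*γ14 - 151/4*γ23 - 2419/8*γ24 + 535/8*γ34 - 67/4*γ1234
Summing the partial products and collecting blades:
Answer: -1447/36 - 39211/36*γ12 + 2443/9*γ13 - 16051/72*γ14 - 1385/36*γ23 + 67949/72*γ24 - 16697/72*γ34 - 4471/36*γ1234


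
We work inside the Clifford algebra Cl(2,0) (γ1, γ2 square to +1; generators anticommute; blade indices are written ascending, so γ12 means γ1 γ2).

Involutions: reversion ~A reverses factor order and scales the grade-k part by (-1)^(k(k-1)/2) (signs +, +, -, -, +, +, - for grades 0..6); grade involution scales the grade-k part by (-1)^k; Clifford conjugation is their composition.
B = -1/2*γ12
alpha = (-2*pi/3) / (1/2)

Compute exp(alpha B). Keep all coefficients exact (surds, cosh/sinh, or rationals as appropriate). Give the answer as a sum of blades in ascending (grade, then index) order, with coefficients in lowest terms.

B^2 = (-1/2)^2*(γ12)^2 = 1/4*(-1) = -1/4 (a basis 2-blade squares to minus the product of its generators' squares).
B^2 = -1/4 — since the square is negative, the closed form is circular: l = 1/2, alpha*l = -2*pi/3, so exp(alpha B) = cos(-2*pi/3) + (sin(-2*pi/3)/(1/2))*B = -1/2 + (-sqrt(3))*B.
Answer: -1/2 + sqrt(3)/2*γ12


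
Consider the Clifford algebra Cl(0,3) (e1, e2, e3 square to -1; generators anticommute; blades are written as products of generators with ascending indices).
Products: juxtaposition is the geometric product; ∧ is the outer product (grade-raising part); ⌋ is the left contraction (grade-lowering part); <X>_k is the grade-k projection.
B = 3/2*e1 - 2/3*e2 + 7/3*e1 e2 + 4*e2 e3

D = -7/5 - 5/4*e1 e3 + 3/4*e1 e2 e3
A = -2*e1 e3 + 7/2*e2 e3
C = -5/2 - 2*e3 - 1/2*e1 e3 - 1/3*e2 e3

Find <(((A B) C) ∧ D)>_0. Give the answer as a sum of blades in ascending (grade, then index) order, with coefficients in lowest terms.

step 1: -14 - 16/3*e3 - 8*e1 e2 + 49/6*e1 e3 + 14/3*e2 e3 + 47/12*e1 e2 e3
step 2: 1079/36 + 731/36*e1 + 659/72*e2 + 124/3*e3 + 247/9*e1 e2 - 193/12*e1 e3 - 3*e2 e3 + 149/24*e1 e2 e3
step 3: -7553/180 - 5117/180*e1 - 4613/360*e2 - 868/15*e3 - 1729/45*e1 e2 - 10763/720*e1 e3 + 21/5*e2 e3 + 36329/1440*e1 e2 e3
step 4: -7553/180
Answer: -7553/180


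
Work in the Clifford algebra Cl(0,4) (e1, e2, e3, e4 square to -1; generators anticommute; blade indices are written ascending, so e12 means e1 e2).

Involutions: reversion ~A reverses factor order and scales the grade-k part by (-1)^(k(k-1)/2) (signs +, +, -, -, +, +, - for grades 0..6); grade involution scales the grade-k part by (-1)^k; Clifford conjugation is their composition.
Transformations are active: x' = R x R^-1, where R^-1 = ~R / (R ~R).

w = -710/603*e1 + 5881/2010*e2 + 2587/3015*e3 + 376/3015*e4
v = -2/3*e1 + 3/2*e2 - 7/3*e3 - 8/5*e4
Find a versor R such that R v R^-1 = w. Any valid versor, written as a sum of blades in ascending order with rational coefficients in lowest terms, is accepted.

Sketch: the shared square -9629/900 makes R = v + w = -1112/603*e1 + 4448/1005*e2 - 4448/3015*e3 - 4448/3015*e4 the natural versor; its sandwich fixes that direction, negates (v - w)/2, and sends v to w.
Answer: -1112/603*e1 + 4448/1005*e2 - 4448/3015*e3 - 4448/3015*e4


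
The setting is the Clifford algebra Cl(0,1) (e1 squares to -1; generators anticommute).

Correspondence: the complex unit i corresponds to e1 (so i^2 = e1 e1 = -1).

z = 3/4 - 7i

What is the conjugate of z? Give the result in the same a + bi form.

In blades: z = 3/4 - 7*e1.
Conjugation here is Clifford conjugation: the scalar is fixed and the grade-1 and grade-2 blades all flip sign, giving 3/4 + 7*e1; translating back:
Answer: 3/4 + 7i


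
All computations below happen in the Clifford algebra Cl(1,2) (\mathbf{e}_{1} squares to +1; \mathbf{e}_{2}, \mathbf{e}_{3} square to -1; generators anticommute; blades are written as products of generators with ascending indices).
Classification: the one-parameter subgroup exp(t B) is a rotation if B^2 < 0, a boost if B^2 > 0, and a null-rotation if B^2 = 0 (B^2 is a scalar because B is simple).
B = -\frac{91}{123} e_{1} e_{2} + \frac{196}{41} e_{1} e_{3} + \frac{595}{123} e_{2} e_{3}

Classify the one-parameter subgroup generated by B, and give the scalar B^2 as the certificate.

B^2 term by term: the squares give (-\frac{91}{123})^2*(e_{1} e_{2})^2 + (\frac{196}{41})^2*(e_{1} e_{3})^2 + (\frac{595}{123})^2*(e_{2} e_{3})^2 = \frac{8281}{15129}*(+1) + \frac{38416}{1681}*(+1) + \frac{354025}{15129}*(-1) = 0 (each basis 2-blade squares to minus the product of its generators' squares); cross terms between blades sharing an index anticommute and cancel. So B^2 = 0.
Answer: null-rotation, certificate B^2 = 0. Why this suffices: the scalar 0 survives any versor conjugation, so its sign alone determines the class however B is presented.


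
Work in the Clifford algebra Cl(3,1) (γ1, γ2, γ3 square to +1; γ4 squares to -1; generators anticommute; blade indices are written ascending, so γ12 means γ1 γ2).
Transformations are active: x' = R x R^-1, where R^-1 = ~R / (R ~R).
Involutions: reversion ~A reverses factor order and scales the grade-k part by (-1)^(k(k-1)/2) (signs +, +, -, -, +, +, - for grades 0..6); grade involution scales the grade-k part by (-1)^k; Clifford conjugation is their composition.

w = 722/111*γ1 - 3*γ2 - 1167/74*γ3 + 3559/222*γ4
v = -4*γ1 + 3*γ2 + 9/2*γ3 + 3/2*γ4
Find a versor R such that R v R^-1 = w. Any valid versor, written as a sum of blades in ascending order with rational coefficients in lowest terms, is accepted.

Sketch: the shared square 43 makes R = v + w = 278/111*γ1 - 417/37*γ3 + 1946/111*γ4 the natural versor; its sandwich fixes that direction, negates (v - w)/2, and sends v to w.
Answer: 278/111*γ1 - 417/37*γ3 + 1946/111*γ4


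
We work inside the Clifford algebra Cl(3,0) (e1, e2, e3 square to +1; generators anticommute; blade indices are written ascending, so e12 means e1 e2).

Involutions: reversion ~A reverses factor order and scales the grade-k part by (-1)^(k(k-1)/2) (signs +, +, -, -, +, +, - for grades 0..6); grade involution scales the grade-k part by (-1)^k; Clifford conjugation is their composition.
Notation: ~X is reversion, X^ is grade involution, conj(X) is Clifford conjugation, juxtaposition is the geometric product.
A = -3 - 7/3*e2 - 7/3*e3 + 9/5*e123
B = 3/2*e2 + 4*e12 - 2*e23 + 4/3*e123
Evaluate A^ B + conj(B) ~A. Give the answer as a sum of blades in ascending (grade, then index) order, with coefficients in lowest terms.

first term: 59/10 - 194/15*e1 + 1/6*e2 + 38/15*e3 - 80/9*e12 - 37/90*e13 + 5/2*e23 + 16/3*e123
second term: 59/10 + 194/15*e1 - 1/6*e2 - 38/15*e3 + 80/9*e12 + 37/90*e13 - 5/2*e23 + 16/3*e123
Answer: 59/5 + 32/3*e123


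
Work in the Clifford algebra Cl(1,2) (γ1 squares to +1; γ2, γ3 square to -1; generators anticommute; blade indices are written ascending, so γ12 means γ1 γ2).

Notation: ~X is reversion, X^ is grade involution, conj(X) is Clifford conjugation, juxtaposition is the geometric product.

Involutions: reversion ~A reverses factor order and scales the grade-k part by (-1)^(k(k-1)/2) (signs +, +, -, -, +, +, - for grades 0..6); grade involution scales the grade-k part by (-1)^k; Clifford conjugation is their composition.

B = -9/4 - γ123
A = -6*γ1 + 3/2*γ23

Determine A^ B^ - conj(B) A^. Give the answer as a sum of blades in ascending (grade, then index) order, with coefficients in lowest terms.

first term: -15*γ1 + 21/8*γ23
second term: -12*γ1 - 75/8*γ23
Answer: -3*γ1 + 12*γ23


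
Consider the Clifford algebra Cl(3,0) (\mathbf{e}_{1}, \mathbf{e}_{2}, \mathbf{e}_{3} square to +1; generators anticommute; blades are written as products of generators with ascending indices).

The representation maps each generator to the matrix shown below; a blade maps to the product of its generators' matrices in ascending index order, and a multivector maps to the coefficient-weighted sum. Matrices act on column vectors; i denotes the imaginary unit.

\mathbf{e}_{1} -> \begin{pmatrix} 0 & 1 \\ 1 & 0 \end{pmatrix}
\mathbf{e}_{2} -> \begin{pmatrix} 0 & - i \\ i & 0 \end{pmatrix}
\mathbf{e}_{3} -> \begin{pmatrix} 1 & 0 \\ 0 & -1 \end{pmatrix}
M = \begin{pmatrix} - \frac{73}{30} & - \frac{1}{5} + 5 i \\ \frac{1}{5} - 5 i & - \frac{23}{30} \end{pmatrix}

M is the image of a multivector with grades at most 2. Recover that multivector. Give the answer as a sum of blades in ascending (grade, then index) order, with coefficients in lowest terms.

Method: 1, rho(e_{1}), rho(e_{2}), rho(e_{3}) form a trace-orthogonal basis of the 2x2 complex matrices (tr(X Y) = 2 if X = Y, else 0), so M = m0*1 + m1*rho(e_{1}) + m2*rho(e_{2}) + m3*rho(e_{3}) with m0 = tr(M)/2 = - \frac{8}{5}, m1 = tr(M rho(e_{1}))/2 = 0, m2 = tr(M rho(e_{2}))/2 = -5 - \frac{i}{5}, m3 = tr(M rho(e_{3}))/2 = - \frac{5}{6}.
Multiplying table entries, the bivector images are rho(e_{1} e_{2}) = i*rho(e_{3}), rho(e_{1} e_{3}) = -i*rho(e_{2}), rho(e_{2} e_{3}) = i*rho(e_{1}); with real blade coefficients the real parts of m0..m3 are the coefficients of 1, e_{1}, e_{2}, e_{3} and the imaginary parts give the bivectors (e_{2} e_{3}: Im m1, e_{1} e_{3}: -Im m2, e_{1} e_{2}: Im m3).
Answer: -\frac{8}{5} - 5 e_{2} - \frac{5}{6} e_{3} + \frac{1}{5} e_{1} e_{3}


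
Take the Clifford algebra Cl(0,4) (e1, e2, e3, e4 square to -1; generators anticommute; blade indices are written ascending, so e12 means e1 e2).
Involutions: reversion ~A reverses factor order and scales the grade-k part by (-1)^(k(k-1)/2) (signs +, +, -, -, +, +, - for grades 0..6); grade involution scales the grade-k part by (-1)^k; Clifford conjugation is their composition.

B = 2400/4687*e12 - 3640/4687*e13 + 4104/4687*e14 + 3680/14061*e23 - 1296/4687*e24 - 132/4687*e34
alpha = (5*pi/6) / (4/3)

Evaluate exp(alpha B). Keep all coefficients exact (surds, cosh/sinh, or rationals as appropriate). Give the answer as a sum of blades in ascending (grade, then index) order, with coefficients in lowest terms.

B^2 term by term: the squares give (2400/4687)^2*(e12)^2 + (-3640/4687)^2*(e13)^2 + (4104/4687)^2*(e14)^2 + (3680/14061)^2*(e23)^2 + (-1296/4687)^2*(e24)^2 + (-132/4687)^2*(e34)^2 = 5760000/21967969*(-1) + 13249600/21967969*(-1) + 16842816/21967969*(-1) + 13542400/197711721*(-1) + 1679616/21967969*(-1) + 17424/21967969*(-1) = -16/9 (each basis 2-blade squares to minus the product of its generators' squares); cross terms between blades sharing an index anticommute and cancel; the commuting (index-disjoint) pairs give grade-4 terms 2*c*c'*(blade product), which cancel blade by blade — e1234: -633600/21967969 - 9434880/21967969 + 10068480/21967969 = 0 — confirming B is simple. So B^2 = -16/9.
B^2 = -16/9 — since the square is negative, the closed form is circular: l = 4/3, alpha*l = 5*pi/6, so exp(alpha B) = cos(5*pi/6) + (sin(5*pi/6)/(4/3))*B = -sqrt(3)/2 + (3/8)*B.
Answer: -sqrt(3)/2 + 900/4687*e12 - 1365/4687*e13 + 1539/4687*e14 + 460/4687*e23 - 486/4687*e24 - 99/9374*e34


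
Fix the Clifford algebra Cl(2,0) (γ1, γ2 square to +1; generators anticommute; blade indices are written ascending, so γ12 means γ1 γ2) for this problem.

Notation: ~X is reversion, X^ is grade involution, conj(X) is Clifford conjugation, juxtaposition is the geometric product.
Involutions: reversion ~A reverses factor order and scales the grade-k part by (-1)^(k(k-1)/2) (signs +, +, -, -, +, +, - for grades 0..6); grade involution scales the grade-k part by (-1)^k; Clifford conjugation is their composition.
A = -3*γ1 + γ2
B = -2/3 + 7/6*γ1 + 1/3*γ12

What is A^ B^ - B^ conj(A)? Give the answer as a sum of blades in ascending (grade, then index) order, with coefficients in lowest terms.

first term: -7/2 - 5/3*γ1 + 5/3*γ2 - 7/6*γ12
second term: -7/2 - 7/3*γ1 - 1/3*γ2 + 7/6*γ12
Answer: 2/3*γ1 + 2*γ2 - 7/3*γ12


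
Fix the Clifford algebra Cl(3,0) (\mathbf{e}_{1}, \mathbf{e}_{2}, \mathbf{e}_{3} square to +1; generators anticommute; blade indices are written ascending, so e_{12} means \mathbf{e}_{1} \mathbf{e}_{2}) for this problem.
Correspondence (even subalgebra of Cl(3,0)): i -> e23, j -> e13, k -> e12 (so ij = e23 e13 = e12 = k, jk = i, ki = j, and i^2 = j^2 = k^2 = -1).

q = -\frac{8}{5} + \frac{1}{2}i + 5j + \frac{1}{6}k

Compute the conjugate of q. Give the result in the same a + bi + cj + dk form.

In blades: q = -\frac{8}{5} + \frac{1}{6} e_{12} + 5 e_{13} + \frac{1}{2} e_{23}.
Quaternion conjugation is reversion on the even subalgebra: the scalar is fixed and every grade-2 blade flips sign, giving -\frac{8}{5} - \frac{1}{6} e_{12} - 5 e_{13} - \frac{1}{2} e_{23}; translating back:
Answer: -\frac{8}{5} - \frac{1}{2}i - 5j - \frac{1}{6}k


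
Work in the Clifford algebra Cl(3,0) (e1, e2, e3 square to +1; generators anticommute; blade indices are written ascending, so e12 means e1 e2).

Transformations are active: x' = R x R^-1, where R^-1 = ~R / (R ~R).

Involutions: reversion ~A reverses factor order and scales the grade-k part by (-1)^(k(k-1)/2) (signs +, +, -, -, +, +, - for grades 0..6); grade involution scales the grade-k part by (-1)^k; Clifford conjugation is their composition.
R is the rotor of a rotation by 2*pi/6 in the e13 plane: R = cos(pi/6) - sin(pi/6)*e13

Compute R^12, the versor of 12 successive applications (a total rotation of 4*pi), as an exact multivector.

Half-angle bookkeeping: 12 applications in e13 add up to rotor phase 12*pi/6 = 2*pi, so R^12 = cos(2*pi) - sin(2*pi)*e13.
cos(2*pi) = 1 and sin(2*pi) = 0, so R^12 = 1. The total rotation 4*pi is 2 full turns, so every vector returns to itself, yet the rotor is +1, back on the identity sheet (an even number of 2*pi turns).
Answer: 1


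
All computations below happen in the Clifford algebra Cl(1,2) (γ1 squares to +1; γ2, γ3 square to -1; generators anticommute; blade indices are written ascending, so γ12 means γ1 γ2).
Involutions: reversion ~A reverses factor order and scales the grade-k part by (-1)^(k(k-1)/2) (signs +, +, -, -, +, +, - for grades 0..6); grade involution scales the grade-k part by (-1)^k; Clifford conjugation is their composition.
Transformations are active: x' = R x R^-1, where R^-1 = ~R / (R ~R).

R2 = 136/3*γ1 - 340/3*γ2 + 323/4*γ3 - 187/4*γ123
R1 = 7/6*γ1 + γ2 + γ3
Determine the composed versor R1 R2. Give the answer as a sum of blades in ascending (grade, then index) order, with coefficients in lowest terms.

Distribute over the terms of R1 (each basis-blade product reordered to ascending indices, repeated generators contracted through their squares):
(7/6*γ1) R2 = 476/9 - 1190/9*γ12 + 2261/24*γ13 - 1309/24*γ23
(γ2) R2 = 340/3 - 136/3*γ12 - 187/4*γ13 + 323/4*γ23
(γ3) R2 = -323/4 + 187/4*γ12 - 136/3*γ13 + 340/3*γ23
Summing the partial products and collecting blades:
Answer: 3077/36 - 4709/36*γ12 + 17/8*γ13 + 3349/24*γ23


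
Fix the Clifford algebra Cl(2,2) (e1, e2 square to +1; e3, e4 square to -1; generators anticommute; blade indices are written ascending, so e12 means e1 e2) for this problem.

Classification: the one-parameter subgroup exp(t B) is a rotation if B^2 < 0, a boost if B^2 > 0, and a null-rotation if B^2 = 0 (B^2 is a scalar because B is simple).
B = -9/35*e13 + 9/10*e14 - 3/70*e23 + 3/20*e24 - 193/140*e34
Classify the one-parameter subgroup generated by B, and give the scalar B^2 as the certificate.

B^2 term by term: the squares give (-9/35)^2*(e13)^2 + (9/10)^2*(e14)^2 + (-3/70)^2*(e23)^2 + (3/20)^2*(e24)^2 + (-193/140)^2*(e34)^2 = 81/1225*(+1) + 81/100*(+1) + 9/4900*(+1) + 9/400*(+1) + 37249/19600*(-1) = -1 (each basis 2-blade squares to minus the product of its generators' squares); cross terms between blades sharing an index anticommute and cancel; the commuting (index-disjoint) pairs give grade-4 terms 2*c*c'*(blade product), which cancel blade by blade — e1234: 27/350 - 27/350 = 0 — confirming B is simple. So B^2 = -1.
Answer: rotation, certificate B^2 = -1. The class reads off the invariant scalar -1 directly.


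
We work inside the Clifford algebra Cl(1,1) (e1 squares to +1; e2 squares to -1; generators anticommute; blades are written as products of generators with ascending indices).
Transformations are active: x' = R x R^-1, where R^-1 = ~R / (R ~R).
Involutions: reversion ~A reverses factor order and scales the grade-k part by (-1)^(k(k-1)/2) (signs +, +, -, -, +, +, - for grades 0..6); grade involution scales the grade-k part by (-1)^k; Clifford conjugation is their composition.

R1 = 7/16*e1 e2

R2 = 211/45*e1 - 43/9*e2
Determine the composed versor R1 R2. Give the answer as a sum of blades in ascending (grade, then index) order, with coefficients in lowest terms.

Distribute over the terms of R1 (each basis-blade product reordered to ascending indices, repeated generators contracted through their squares):
(7/16*e1 e2) R2 = 301/144*e1 - 1477/720*e2
Answer: 301/144*e1 - 1477/720*e2


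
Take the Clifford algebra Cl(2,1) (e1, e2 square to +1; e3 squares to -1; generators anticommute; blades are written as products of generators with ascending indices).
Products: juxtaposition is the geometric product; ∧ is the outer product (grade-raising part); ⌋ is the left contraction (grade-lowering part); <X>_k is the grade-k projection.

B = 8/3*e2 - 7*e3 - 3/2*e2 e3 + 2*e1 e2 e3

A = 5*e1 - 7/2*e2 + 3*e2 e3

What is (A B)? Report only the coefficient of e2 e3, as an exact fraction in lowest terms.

step 1: -83/6 + 6*e1 + 21*e2 - 11/4*e3 + 40/3*e1 e2 - 28*e1 e3 + 69/2*e2 e3 - 15/2*e1 e2 e3
Answer: 69/2


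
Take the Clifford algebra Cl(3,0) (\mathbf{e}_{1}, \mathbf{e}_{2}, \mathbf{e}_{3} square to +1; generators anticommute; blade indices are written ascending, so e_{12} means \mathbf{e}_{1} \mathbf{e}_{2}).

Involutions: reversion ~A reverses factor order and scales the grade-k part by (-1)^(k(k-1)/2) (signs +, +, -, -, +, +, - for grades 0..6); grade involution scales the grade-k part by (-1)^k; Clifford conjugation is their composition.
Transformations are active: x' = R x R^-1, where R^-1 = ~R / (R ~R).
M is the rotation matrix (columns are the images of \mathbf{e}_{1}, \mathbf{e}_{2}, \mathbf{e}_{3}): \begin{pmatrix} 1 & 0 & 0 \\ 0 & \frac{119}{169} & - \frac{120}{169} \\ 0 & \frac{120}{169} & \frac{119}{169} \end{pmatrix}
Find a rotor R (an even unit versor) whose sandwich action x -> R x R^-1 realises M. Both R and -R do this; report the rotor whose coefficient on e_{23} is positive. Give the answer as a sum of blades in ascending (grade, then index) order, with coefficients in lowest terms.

Method: write R = a + b12*e_{12} + b13*e_{13} + b23*e_{23} with a^2 + b12^2 + b13^2 + b23^2 = 1 (so R^-1 = ~R). Expanding the columns R e_j ~R gives tr M = 4a^2 - 1 and, from the antisymmetric part, M21 - M12 = -4a*b12, M13 - M31 = 4a*b13, M32 - M23 = -4a*b23.
Here tr M = \frac{407}{169}, so a^2 = (1 + tr M)/4 = \frac{144}{169} and a = ±\frac{12}{13}. Taking a = \frac{12}{13}: M21 - M12 = 0, M13 - M31 = 0, M32 - M23 = \frac{240}{169}, giving b12 = 0, b13 = 0, b23 = -\frac{5}{13}, i.e. R = \frac{12}{13} - \frac{5}{13} e_{23}.
Its e_{23} coefficient is negative, so report the other preimage -R.
Answer: -\frac{12}{13} + \frac{5}{13} e_{23}. Uniqueness: Spin(3) -> SO(3) maps R and -R to the same rotation of trace \frac{407}{169}; fixing the sign of the e_{23} coefficient removes the ambiguity.


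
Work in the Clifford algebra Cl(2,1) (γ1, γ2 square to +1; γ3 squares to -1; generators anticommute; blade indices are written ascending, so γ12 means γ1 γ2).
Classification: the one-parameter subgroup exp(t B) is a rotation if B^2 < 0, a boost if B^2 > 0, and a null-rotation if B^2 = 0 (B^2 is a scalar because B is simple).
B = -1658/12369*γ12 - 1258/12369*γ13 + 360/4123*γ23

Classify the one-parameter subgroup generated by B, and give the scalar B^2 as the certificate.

B^2 term by term: the squares give (-1658/12369)^2*(γ12)^2 + (-1258/12369)^2*(γ13)^2 + (360/4123)^2*(γ23)^2 = 2748964/152992161*(-1) + 1582564/152992161*(+1) + 129600/16999129*(+1) = 0 (each basis 2-blade squares to minus the product of its generators' squares); cross terms between blades sharing an index anticommute and cancel. So B^2 = 0.
Answer: null-rotation, certificate B^2 = 0. The class reads off the invariant scalar 0 directly.


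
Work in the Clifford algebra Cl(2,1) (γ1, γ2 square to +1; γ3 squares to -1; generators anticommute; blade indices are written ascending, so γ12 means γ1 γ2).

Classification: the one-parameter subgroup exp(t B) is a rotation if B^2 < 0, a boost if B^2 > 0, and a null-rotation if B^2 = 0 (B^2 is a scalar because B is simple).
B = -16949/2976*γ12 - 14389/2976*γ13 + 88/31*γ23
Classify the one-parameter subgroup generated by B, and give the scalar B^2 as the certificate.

B^2 term by term: the squares give (-16949/2976)^2*(γ12)^2 + (-14389/2976)^2*(γ13)^2 + (88/31)^2*(γ23)^2 = 287268601/8856576*(-1) + 207043321/8856576*(+1) + 7744/961*(+1) = -1 (each basis 2-blade squares to minus the product of its generators' squares); cross terms between blades sharing an index anticommute and cancel. So B^2 = -1.
Answer: rotation, certificate B^2 = -1. No conjugation can change B^2 = -1; the sign gives the class.


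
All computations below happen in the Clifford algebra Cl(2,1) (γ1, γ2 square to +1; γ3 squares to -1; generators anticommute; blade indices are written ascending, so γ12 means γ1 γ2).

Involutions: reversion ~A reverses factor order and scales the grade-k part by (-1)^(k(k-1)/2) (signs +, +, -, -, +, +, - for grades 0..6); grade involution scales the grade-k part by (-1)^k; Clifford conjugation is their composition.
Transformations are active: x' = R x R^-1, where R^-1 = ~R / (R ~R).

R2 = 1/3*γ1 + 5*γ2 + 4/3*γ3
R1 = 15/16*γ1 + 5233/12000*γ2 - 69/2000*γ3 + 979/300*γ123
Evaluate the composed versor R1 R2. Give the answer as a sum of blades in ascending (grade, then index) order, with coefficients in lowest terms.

Distribute over the terms of R2 (each basis-blade product reordered to ascending indices, repeated generators contracted through their squares):
R1 (1/3*γ1) = 5/16 - 5233/36000*γ12 + 23/2000*γ13 + 979/900*γ23
R1 (5*γ2) = 5233/2400 + 75/16*γ12 - 979/60*γ13 + 69/400*γ23
R1 (4/3*γ3) = 23/500 - 979/225*γ12 + 5/4*γ13 + 5233/9000*γ23
Summing the partial products and collecting blades:
Answer: 30467/12000 + 6877/36000*γ12 - 90331/6000*γ13 + 33151/18000*γ23


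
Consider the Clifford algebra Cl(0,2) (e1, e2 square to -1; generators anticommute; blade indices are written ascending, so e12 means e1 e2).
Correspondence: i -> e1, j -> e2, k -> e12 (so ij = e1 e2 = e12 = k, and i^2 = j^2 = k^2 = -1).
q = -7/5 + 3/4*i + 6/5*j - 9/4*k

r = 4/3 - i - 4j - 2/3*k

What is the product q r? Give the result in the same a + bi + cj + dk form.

In blades: q = -7/5 + 3/4*e1 + 6/5*e2 - 9/4*e12, r = 4/3 - e1 - 4*e2 - 2/3*e12.
Distribute q over r term by term (generator squares from the signature, products reordered to ascending indices): (-7/5)*r = -28/15 + 7/5*e1 + 28/5*e2 + 14/15*e12; (3/4*e1)*r = 3/4 + e1 + 1/2*e2 - 3*e12; (6/5*e2)*r = 24/5 - 4/5*e1 + 8/5*e2 + 6/5*e12; (-9/4*e12)*r = -3/2 - 9*e1 + 9/4*e2 - 3*e12.
Sum: 131/60 - 37/5*e1 + 199/20*e2 - 58/15*e12; translating back through the correspondence:
Answer: 131/60 - 37/5*i + 199/20*j - 58/15*k


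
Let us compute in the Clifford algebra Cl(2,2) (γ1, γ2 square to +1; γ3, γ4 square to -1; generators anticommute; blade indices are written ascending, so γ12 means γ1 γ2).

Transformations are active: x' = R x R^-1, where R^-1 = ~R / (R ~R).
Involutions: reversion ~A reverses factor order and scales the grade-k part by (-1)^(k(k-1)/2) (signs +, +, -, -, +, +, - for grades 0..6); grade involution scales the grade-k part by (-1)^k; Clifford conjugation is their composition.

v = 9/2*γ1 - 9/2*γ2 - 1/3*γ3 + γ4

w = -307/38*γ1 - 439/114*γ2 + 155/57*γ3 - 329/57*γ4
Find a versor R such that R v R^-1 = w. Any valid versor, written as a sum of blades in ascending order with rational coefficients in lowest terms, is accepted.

Sketch: the shared square 709/18 makes R = v + w = -68/19*γ1 - 476/57*γ2 + 136/57*γ3 - 272/57*γ4 the natural versor; its sandwich fixes that direction, negates (v - w)/2, and sends v to w.
Answer: -68/19*γ1 - 476/57*γ2 + 136/57*γ3 - 272/57*γ4


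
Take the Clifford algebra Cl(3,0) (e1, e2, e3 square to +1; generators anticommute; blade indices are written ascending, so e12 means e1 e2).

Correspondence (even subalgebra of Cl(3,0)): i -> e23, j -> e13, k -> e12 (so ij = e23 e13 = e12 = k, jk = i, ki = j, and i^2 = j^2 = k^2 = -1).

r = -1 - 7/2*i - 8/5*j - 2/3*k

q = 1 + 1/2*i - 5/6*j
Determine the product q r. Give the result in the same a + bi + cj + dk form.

In blades: q = 1 - 5/6*e13 + 1/2*e23, r = -1 - 2/3*e12 - 8/5*e13 - 7/2*e23.
Distribute q over r term by term (generator squares from the signature, products reordered to ascending indices): (1)*r = -1 - 2/3*e12 - 8/5*e13 - 7/2*e23; (-5/6*e13)*r = -4/3 - 35/12*e12 + 5/6*e13 + 5/9*e23; (1/2*e23)*r = 7/4 - 4/5*e12 + 1/3*e13 - 1/2*e23.
Sum: -7/12 - 263/60*e12 - 13/30*e13 - 31/9*e23; translating back through the correspondence:
Answer: -7/12 - 31/9*i - 13/30*j - 263/60*k


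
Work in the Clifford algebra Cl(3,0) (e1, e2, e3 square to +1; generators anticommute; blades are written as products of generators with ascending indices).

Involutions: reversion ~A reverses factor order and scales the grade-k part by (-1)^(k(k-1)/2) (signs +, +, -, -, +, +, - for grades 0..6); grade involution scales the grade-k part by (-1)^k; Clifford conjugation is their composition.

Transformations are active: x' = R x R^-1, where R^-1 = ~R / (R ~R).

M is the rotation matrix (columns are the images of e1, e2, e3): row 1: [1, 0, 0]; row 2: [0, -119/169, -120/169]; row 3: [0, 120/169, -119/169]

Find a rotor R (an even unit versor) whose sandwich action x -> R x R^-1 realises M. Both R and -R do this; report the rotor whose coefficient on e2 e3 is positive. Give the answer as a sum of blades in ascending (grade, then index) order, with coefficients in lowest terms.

Method: write R = a + b12*e1 e2 + b13*e1 e3 + b23*e2 e3 with a^2 + b12^2 + b13^2 + b23^2 = 1 (so R^-1 = ~R). Expanding the columns R e_j ~R gives tr M = 4a^2 - 1 and, from the antisymmetric part, M21 - M12 = -4a*b12, M13 - M31 = 4a*b13, M32 - M23 = -4a*b23.
Here tr M = -69/169, so a^2 = (1 + tr M)/4 = 25/169 and a = ±5/13. Taking a = 5/13: M21 - M12 = 0, M13 - M31 = 0, M32 - M23 = 240/169, giving b12 = 0, b13 = 0, b23 = -12/13, i.e. R = 5/13 - 12/13*e2 e3.
Its e2 e3 coefficient is negative, so report the other preimage -R.
Answer: -5/13 + 12/13*e2 e3. Uniqueness: Spin(3) -> SO(3) maps R and -R to the same rotation of trace -69/169; fixing the sign of the e2 e3 coefficient removes the ambiguity.


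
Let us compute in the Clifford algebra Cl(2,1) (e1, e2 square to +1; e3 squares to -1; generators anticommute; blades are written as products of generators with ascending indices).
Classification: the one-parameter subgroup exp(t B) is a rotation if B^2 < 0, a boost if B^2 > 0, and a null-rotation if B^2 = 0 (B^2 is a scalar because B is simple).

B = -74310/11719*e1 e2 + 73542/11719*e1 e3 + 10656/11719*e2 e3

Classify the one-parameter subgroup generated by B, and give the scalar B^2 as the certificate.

B^2 term by term: the squares give (-74310/11719)^2*(e1 e2)^2 + (73542/11719)^2*(e1 e3)^2 + (10656/11719)^2*(e2 e3)^2 = 5521976100/137334961*(-1) + 5408425764/137334961*(+1) + 113550336/137334961*(+1) = 0 (each basis 2-blade squares to minus the product of its generators' squares); cross terms between blades sharing an index anticommute and cancel. So B^2 = 0.
Answer: null-rotation, certificate B^2 = 0. The scalar 0 is the complete invariant here: its sign names the subgroup type.


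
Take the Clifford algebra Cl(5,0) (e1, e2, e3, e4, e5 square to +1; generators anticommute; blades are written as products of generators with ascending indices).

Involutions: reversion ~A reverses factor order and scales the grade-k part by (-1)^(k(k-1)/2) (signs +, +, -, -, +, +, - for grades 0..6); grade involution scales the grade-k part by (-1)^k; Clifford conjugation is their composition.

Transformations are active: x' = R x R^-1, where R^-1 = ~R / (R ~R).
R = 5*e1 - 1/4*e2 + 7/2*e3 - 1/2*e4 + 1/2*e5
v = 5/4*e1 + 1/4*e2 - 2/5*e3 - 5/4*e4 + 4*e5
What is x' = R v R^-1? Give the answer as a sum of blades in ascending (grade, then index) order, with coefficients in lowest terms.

~R = 5*e1 - 1/4*e2 + 7/2*e3 - 1/2*e4 + 1/2*e5, and R ~R = 605/16, so R^-1 = ~R / (605/16).
R v = 593/80 + 25/16*e1 e2 - 51/8*e1 e3 - 45/8*e1 e4 + 155/8*e1 e5 - 31/40*e2 e3 + 7/16*e2 e4 - 9/8*e2 e5 - 183/40*e3 e4 + 71/5*e3 e5 - 11/8*e4 e5
Answer: 1719/2420*e1 - 4211/12100*e2 + 5361/3025*e3 + 12753/12100*e4 - 11507/3025*e5


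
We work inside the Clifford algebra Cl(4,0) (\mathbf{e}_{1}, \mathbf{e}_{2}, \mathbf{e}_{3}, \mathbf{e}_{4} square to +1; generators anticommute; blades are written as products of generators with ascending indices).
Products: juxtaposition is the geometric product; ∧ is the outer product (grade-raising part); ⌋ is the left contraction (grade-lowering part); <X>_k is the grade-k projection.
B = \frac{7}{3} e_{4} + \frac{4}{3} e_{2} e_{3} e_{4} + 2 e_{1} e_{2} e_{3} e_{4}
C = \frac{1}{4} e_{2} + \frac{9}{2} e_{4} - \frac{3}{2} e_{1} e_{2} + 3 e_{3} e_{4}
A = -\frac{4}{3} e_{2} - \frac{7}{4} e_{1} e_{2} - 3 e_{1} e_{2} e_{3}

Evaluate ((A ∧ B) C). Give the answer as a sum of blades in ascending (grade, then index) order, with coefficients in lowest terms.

step 1: -\frac{28}{9} e_{2} e_{4} - \frac{49}{12} e_{1} e_{2} e_{4} - 7 e_{1} e_{2} e_{3} e_{4}
step 2: -14 e_{2} - \frac{385}{72} e_{4} + \frac{21}{8} e_{1} e_{2} - \frac{175}{48} e_{1} e_{4} + \frac{28}{3} e_{2} e_{3} - \frac{21}{2} e_{3} e_{4} - \frac{77}{4} e_{1} e_{2} e_{3} - \frac{7}{4} e_{1} e_{3} e_{4}
Answer: -14 e_{2} - \frac{385}{72} e_{4} + \frac{21}{8} e_{1} e_{2} - \frac{175}{48} e_{1} e_{4} + \frac{28}{3} e_{2} e_{3} - \frac{21}{2} e_{3} e_{4} - \frac{77}{4} e_{1} e_{2} e_{3} - \frac{7}{4} e_{1} e_{3} e_{4}


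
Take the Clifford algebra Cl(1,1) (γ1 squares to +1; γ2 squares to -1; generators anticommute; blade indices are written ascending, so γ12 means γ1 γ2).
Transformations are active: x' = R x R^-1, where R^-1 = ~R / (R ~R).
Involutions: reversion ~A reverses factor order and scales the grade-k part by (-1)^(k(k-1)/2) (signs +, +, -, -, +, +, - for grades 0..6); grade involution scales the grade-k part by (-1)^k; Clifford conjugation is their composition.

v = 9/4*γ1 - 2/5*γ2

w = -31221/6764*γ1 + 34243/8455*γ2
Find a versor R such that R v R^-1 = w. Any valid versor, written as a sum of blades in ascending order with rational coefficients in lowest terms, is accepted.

Sketch: the shared square 1961/400 makes R = v + w = -8001/3382*γ1 + 30861/8455*γ2 the natural versor; its sandwich fixes that direction, negates (v - w)/2, and sends v to w.
Answer: -8001/3382*γ1 + 30861/8455*γ2


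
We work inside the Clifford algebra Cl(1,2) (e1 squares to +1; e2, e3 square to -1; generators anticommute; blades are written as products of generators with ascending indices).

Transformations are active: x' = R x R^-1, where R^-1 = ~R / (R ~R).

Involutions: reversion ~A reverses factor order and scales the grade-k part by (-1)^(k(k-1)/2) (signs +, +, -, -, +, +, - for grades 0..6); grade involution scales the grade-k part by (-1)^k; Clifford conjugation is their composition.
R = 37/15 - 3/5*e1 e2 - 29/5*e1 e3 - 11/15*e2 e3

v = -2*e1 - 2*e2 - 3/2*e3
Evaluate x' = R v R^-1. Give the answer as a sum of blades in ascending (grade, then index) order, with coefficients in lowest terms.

~R = 37/15 + 3/5*e1 e2 + 29/5*e1 e3 + 11/15*e2 e3, and R ~R = -1232/45, so R^-1 = ~R / (-1232/45).
R v = -89/6*e1 - 217/30*e2 - 83/6*e3 - 277/30*e1 e2 e3
Answer: 12869/3080*e1 - 375/616*e2 + 1693/385*e3


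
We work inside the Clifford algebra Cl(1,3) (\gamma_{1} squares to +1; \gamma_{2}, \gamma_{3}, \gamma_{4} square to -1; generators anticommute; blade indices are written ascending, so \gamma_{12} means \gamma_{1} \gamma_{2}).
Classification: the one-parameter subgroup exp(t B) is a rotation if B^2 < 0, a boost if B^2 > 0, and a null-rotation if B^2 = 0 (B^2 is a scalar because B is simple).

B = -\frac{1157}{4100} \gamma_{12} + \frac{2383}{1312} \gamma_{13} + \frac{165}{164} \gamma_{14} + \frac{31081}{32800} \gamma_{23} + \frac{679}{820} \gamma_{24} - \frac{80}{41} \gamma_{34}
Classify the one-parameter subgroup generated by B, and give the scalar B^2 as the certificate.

B^2 term by term: the squares give (-\frac{1157}{4100})^2*(\gamma_{12})^2 + (\frac{2383}{1312})^2*(\gamma_{13})^2 + (\frac{165}{164})^2*(\gamma_{14})^2 + (\frac{31081}{32800})^2*(\gamma_{23})^2 + (\frac{679}{820})^2*(\gamma_{24})^2 + (-\frac{80}{41})^2*(\gamma_{34})^2 = \frac{1338649}{16810000}*(+1) + \frac{5678689}{1721344}*(+1) + \frac{27225}{26896}*(+1) + \frac{966028561}{1075840000}*(-1) + \frac{461041}{672400}*(-1) + \frac{6400}{1681}*(-1) = -1 (each basis 2-blade squares to minus the product of its generators' squares); cross terms between blades sharing an index anticommute and cancel; the commuting (index-disjoint) pairs give grade-4 terms 2*c*c'*(blade product), which cancel blade by blade — \gamma_{1234}: \frac{9256}{8405} - \frac{1618057}{537920} + \frac{1025673}{537920} = 0 — confirming B is simple. So B^2 = -1.
Answer: rotation, certificate B^2 = -1. Why this suffices: the scalar -1 survives any versor conjugation, so its sign alone determines the class however B is presented.


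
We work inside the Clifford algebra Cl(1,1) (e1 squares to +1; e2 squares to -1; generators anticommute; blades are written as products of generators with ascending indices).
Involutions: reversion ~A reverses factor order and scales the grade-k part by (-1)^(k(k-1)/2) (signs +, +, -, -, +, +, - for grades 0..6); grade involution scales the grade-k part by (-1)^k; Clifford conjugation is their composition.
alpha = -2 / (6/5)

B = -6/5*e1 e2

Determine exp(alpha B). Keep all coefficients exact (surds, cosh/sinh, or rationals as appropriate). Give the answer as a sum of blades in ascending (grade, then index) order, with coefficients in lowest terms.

B^2 = (-6/5)^2*(e1 e2)^2 = 36/25*(+1) = 36/25 (a basis 2-blade squares to minus the product of its generators' squares).
B^2 = 36/25 — the positive square puts this in the hyperbolic regime; l = 6/5, alpha*l = -2, so exp(alpha B) = cosh(-2) + (sinh(-2)/(6/5))*B = cosh(2) + (-5*sinh(2)/6)*B.
Answer: cosh(2) + sinh(2)*e1 e2


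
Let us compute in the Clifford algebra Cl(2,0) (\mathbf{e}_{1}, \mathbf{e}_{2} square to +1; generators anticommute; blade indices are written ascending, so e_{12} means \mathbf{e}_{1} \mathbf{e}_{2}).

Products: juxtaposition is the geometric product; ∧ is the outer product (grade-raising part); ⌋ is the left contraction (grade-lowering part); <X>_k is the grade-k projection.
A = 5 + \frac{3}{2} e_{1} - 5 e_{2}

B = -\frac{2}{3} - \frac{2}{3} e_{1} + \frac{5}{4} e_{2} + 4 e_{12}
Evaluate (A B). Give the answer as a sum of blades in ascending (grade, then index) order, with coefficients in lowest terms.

step 1: -\frac{127}{12} + \frac{47}{3} e_{1} + \frac{187}{12} e_{2} + \frac{445}{24} e_{12}
Answer: -\frac{127}{12} + \frac{47}{3} e_{1} + \frac{187}{12} e_{2} + \frac{445}{24} e_{12}


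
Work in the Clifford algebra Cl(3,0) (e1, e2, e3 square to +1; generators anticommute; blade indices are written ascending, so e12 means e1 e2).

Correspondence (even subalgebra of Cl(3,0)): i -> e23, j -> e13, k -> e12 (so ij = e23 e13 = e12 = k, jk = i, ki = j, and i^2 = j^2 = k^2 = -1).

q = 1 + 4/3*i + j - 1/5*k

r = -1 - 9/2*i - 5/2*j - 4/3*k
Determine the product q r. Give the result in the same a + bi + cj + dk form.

In blades: q = 1 - 1/5*e12 + e13 + 4/3*e23, r = -1 - 4/3*e12 - 5/2*e13 - 9/2*e23.
Distribute q over r term by term (generator squares from the signature, products reordered to ascending indices): (1)*r = -1 - 4/3*e12 - 5/2*e13 - 9/2*e23; (-1/5*e12)*r = -4/15 + 1/5*e12 + 9/10*e13 - 1/2*e23; (e13)*r = 5/2 + 9/2*e12 - e13 - 4/3*e23; (4/3*e23)*r = 6 - 10/3*e12 + 16/9*e13 - 4/3*e23.
Sum: 217/30 + 1/30*e12 - 37/45*e13 - 23/3*e23; translating back through the correspondence:
Answer: 217/30 - 23/3*i - 37/45*j + 1/30*k


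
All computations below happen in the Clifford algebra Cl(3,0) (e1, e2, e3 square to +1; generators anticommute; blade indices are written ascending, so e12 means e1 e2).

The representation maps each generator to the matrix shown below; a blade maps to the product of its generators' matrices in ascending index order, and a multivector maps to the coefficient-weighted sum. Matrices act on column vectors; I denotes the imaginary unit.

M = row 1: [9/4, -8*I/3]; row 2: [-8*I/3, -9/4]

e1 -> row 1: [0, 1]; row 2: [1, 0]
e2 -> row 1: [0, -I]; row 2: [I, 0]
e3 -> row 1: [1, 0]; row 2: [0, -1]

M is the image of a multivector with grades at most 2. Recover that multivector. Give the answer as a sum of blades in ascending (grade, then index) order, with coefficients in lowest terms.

Method: 1, rho(e1), rho(e2), rho(e3) form a trace-orthogonal basis of the 2x2 complex matrices (tr(X Y) = 2 if X = Y, else 0), so M = m0*1 + m1*rho(e1) + m2*rho(e2) + m3*rho(e3) with m0 = tr(M)/2 = 0, m1 = tr(M rho(e1))/2 = -8*I/3, m2 = tr(M rho(e2))/2 = 0, m3 = tr(M rho(e3))/2 = 9/4.
Multiplying table entries, the bivector images are rho(e12) = I*rho(e3), rho(e13) = -I*rho(e2), rho(e23) = I*rho(e1); with real blade coefficients the real parts of m0..m3 are the coefficients of 1, e1, e2, e3 and the imaginary parts give the bivectors (e23: Im m1, e13: -Im m2, e12: Im m3).
Answer: 9/4*e3 - 8/3*e23


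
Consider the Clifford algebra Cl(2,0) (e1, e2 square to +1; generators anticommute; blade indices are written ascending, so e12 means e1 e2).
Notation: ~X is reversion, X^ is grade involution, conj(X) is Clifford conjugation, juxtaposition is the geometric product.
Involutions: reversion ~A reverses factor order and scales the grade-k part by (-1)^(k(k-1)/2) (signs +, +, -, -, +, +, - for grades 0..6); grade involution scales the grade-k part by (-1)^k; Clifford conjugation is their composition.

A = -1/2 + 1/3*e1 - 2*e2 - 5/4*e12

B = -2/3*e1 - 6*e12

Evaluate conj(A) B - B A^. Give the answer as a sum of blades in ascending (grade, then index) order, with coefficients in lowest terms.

first term: 139/18 + 37/3*e1 + 17/6*e2 + 13/3*e12
second term: -131/18 - 35/3*e1 - 7/6*e2 + 5/3*e12
Answer: 15 + 24*e1 + 4*e2 + 8/3*e12
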